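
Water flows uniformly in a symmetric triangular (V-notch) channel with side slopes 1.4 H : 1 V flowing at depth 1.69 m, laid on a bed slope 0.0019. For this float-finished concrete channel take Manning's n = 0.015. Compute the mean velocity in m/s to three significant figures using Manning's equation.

2.26 m/s

A = z·y² = 1.4×1.69² = 3.999 m²
P = 2y√(1+z²) = 2×1.69×√(1+1.4²) = 5.815 m
R = A/P = 3.999/5.815 = 0.6876 m
Q = (1/n)·A·R^(2/3)·S^(1/2) = (1/0.015) × 3.999 × 0.6876^(2/3) × 0.0019^(1/2) = 9.052 m³/s
V = Q/A = 9.052/3.999 = 2.264 m/s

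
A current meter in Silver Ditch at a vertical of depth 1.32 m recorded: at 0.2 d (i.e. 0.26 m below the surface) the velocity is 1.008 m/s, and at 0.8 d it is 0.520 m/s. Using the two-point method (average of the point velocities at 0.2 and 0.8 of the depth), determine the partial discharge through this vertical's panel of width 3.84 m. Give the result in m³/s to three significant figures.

v̄ = (1.008 + 0.520) / 2 = 0.7640 m/s
q = v̄ × d × w = 0.7640 × 1.32 × 3.84 = 3.873 m³/s

3.87 m³/s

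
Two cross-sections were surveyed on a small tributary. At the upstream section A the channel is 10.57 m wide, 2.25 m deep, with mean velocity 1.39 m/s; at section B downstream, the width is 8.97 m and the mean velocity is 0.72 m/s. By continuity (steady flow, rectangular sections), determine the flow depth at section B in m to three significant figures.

Q = A₁V₁ = (10.57×2.25) × 1.39 = 33.06 m³/s
d₂ = Q/(b₂ V₂) = 33.06/(8.97×0.72) = 5.119 m

5.12 m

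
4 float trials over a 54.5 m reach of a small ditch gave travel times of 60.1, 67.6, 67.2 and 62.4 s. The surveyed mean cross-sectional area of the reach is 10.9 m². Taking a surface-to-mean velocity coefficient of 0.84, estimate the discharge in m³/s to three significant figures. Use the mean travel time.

t̄ = (60.1 + 67.6 + 67.2 + 62.4) / 4 = 64.325 s
v_surface = L / t̄ = 54.5 / 64.325 = 0.8473 m/s
v_mean = 0.84 × 0.8473 = 0.7117 m/s
Q = A × v_mean = 10.9 × 0.7117 = 7.758 m³/s

7.76 m³/s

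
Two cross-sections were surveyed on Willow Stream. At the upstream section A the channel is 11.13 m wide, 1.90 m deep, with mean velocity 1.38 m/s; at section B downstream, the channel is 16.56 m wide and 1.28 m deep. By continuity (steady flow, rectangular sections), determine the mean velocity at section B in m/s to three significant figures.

1.38 m/s

Q = A₁V₁ = (11.13×1.90) × 1.38 = 29.18 m³/s
A₂ = 16.56 × 1.28 = 21.20 m²
V₂ = Q/A₂ = 29.18/21.20 = 1.377 m/s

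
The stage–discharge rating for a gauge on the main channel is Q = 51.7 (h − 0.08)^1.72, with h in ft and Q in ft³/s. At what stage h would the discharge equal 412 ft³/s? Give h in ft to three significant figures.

3.42 ft

h − h₀ = (Q/C)^(1/b) = (412/51.7)^(1/1.72) = 3.343 ft
h = 0.08 + 3.343 = 3.423 ft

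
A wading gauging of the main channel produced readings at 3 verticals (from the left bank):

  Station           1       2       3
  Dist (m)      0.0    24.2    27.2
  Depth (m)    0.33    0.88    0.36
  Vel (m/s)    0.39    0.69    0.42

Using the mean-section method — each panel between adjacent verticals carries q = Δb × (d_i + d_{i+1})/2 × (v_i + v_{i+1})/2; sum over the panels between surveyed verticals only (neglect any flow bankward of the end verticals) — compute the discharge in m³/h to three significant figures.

Panel 1-2: Δb = 24.2 m, d̄ = (0.33+0.88)/2 = 0.605, v̄ = (0.39+0.69)/2 = 0.54 → q = 24.2×0.605×0.54 = 7.906 m³/s
Panel 2-3: Δb = 3 m, d̄ = (0.88+0.36)/2 = 0.62, v̄ = (0.69+0.42)/2 = 0.555 → q = 3×0.62×0.555 = 1.032 m³/s
Q = Σ q = 8.938 m³/s
= 8.938 × 3600 = 32180 m³/h

32200 m³/h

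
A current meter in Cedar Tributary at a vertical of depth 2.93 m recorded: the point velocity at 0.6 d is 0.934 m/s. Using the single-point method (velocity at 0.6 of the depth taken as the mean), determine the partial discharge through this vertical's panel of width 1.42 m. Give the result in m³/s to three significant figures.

v̄ = v₀.₆ = 0.934 m/s
q = v̄ × d × w = 0.9340 × 2.93 × 1.42 = 3.886 m³/s

3.89 m³/s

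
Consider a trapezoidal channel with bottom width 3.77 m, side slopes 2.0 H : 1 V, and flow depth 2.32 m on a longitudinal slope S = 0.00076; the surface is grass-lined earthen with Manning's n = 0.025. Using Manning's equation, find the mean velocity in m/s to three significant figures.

1.37 m/s

A = (b + z·y)·y = (3.77 + 2.0×2.32)×2.32 = 19.51 m²
P = b + 2y√(1+z²) = 3.77 + 2×2.32×√(1+2.0²) = 14.15 m
R = A/P = 19.51/14.15 = 1.379 m
Q = (1/n)·A·R^(2/3)·S^(1/2) = (1/0.025) × 19.51 × 1.379^(2/3) × 0.00076^(1/2) = 26.66 m³/s
V = Q/A = 26.66/19.51 = 1.366 m/s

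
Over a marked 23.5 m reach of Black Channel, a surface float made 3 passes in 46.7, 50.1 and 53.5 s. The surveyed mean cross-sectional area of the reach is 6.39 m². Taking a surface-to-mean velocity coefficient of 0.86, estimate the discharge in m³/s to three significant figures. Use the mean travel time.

t̄ = (46.7 + 50.1 + 53.5) / 3 = 50.1 s
v_surface = L / t̄ = 23.5 / 50.1 = 0.4691 m/s
v_mean = 0.86 × 0.4691 = 0.4034 m/s
Q = A × v_mean = 6.39 × 0.4034 = 2.578 m³/s

2.58 m³/s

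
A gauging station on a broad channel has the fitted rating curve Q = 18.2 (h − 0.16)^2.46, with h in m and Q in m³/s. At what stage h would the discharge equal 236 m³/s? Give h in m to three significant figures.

h − h₀ = (Q/C)^(1/b) = (236/18.2)^(1/2.46) = 2.834 m
h = 0.16 + 2.834 = 2.994 m

2.99 m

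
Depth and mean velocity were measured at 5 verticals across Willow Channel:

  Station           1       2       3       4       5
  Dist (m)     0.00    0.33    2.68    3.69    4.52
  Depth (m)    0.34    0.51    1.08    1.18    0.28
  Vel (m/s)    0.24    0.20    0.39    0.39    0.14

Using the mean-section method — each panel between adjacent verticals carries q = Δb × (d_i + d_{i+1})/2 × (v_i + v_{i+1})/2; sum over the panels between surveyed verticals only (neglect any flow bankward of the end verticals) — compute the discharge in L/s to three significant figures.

1190 L/s

Panel 1-2: Δb = 0.33 m, d̄ = (0.34+0.51)/2 = 0.425, v̄ = (0.24+0.20)/2 = 0.22 → q = 0.33×0.425×0.22 = 0.03086 m³/s
Panel 2-3: Δb = 2.35 m, d̄ = (0.51+1.08)/2 = 0.795, v̄ = (0.20+0.39)/2 = 0.295 → q = 2.35×0.795×0.295 = 0.5511 m³/s
Panel 3-4: Δb = 1.01 m, d̄ = (1.08+1.18)/2 = 1.13, v̄ = (0.39+0.39)/2 = 0.39 → q = 1.01×1.13×0.39 = 0.4451 m³/s
Panel 4-5: Δb = 0.83 m, d̄ = (1.18+0.28)/2 = 0.73, v̄ = (0.39+0.14)/2 = 0.265 → q = 0.83×0.73×0.265 = 0.1606 m³/s
Q = Σ q = 1.188 m³/s
= 1.188 × 1000 = 1188 L/s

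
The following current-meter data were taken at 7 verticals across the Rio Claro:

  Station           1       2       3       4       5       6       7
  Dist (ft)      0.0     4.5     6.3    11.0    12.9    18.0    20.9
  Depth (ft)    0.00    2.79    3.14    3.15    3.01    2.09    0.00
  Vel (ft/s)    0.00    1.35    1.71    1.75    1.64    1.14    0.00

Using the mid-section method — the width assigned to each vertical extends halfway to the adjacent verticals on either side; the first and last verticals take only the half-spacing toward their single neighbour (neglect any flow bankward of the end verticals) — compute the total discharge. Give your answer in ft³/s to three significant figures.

w_2 = (6.3 − 0.0)/2 = 3.15 ft; q_2 = 1.35 × 2.79 × 3.15 = 11.86 ft³/s
w_3 = (11.0 − 4.5)/2 = 3.25 ft; q_3 = 1.71 × 3.14 × 3.25 = 17.45 ft³/s
w_4 = (12.9 − 6.3)/2 = 3.3 ft; q_4 = 1.75 × 3.15 × 3.3 = 18.19 ft³/s
w_5 = (18.0 − 11.0)/2 = 3.5 ft; q_5 = 1.64 × 3.01 × 3.5 = 17.28 ft³/s
w_6 = (20.9 − 12.9)/2 = 4 ft; q_6 = 1.14 × 2.09 × 4 = 9.530 ft³/s
Stations 1, 7 contribute zero (depth or velocity is 0).
Q = Σ qᵢ = 74.31 ft³/s

74.3 ft³/s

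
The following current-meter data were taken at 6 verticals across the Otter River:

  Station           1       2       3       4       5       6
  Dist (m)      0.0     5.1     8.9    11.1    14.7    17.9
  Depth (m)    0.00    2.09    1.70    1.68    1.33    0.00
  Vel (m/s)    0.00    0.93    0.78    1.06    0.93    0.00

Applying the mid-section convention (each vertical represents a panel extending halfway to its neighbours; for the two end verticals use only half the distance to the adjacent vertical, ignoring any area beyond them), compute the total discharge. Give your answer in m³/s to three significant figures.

22.0 m³/s

w_2 = (8.9 − 0.0)/2 = 4.45 m; q_2 = 0.93 × 2.09 × 4.45 = 8.649 m³/s
w_3 = (11.1 − 5.1)/2 = 3 m; q_3 = 0.78 × 1.70 × 3 = 3.978 m³/s
w_4 = (14.7 − 8.9)/2 = 2.9 m; q_4 = 1.06 × 1.68 × 2.9 = 5.164 m³/s
w_5 = (17.9 − 11.1)/2 = 3.4 m; q_5 = 0.93 × 1.33 × 3.4 = 4.205 m³/s
Stations 1, 6 contribute zero (depth or velocity is 0).
Q = Σ qᵢ = 22.00 m³/s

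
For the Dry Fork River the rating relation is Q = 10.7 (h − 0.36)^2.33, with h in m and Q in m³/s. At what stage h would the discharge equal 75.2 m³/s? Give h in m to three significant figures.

h − h₀ = (Q/C)^(1/b) = (75.2/10.7)^(1/2.33) = 2.309 m
h = 0.36 + 2.309 = 2.669 m

2.67 m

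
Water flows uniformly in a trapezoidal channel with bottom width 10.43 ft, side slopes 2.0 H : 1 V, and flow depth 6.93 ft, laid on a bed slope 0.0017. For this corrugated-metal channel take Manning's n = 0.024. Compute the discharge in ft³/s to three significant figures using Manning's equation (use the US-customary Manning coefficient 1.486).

A = (b + z·y)·y = (10.43 + 2.0×6.93)×6.93 = 168.3 ft²
P = b + 2y√(1+z²) = 10.43 + 2×6.93×√(1+2.0²) = 41.42 ft
R = A/P = 168.3/41.42 = 4.064 ft
Q = (1.486/n)·A·R^(2/3)·S^(1/2) = (1.486/0.024) × 168.3 × 4.064^(2/3) × 0.0017^(1/2) = 1094 ft³/s

1090 ft³/s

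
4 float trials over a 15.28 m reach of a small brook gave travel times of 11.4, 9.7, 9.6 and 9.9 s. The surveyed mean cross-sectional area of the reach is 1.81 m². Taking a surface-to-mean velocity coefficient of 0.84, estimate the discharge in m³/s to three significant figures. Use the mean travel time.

t̄ = (11.4 + 9.7 + 9.6 + 9.9) / 4 = 10.15 s
v_surface = L / t̄ = 15.28 / 10.15 = 1.505 m/s
v_mean = 0.84 × 1.505 = 1.265 m/s
Q = A × v_mean = 1.81 × 1.265 = 2.289 m³/s

2.29 m³/s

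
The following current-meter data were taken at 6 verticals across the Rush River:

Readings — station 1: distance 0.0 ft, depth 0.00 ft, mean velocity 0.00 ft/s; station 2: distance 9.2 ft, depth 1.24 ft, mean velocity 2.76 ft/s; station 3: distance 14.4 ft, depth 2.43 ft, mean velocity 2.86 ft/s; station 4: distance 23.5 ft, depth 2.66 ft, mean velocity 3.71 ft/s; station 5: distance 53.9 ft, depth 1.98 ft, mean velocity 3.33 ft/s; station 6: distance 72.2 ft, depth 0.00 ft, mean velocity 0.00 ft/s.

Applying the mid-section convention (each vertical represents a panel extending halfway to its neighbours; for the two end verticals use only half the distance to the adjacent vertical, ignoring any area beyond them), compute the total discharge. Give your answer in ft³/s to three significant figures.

w_2 = (14.4 − 0.0)/2 = 7.2 ft; q_2 = 2.76 × 1.24 × 7.2 = 24.64 ft³/s
w_3 = (23.5 − 9.2)/2 = 7.15 ft; q_3 = 2.86 × 2.43 × 7.15 = 49.69 ft³/s
w_4 = (53.9 − 14.4)/2 = 19.75 ft; q_4 = 3.71 × 2.66 × 19.75 = 194.9 ft³/s
w_5 = (72.2 − 23.5)/2 = 24.35 ft; q_5 = 3.33 × 1.98 × 24.35 = 160.5 ft³/s
Stations 1, 6 contribute zero (depth or velocity is 0).
Q = Σ qᵢ = 429.8 ft³/s

430 ft³/s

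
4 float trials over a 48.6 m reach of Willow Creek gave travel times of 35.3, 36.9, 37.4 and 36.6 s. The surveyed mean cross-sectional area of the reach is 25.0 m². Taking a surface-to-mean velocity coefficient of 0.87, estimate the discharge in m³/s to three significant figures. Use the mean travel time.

t̄ = (35.3 + 36.9 + 37.4 + 36.6) / 4 = 36.55 s
v_surface = L / t̄ = 48.6 / 36.55 = 1.330 m/s
v_mean = 0.87 × 1.330 = 1.157 m/s
Q = A × v_mean = 25.0 × 1.157 = 28.92 m³/s

28.9 m³/s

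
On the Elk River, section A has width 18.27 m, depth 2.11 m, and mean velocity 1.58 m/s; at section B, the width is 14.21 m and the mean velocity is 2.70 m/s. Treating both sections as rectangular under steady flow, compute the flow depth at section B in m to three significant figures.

Q = A₁V₁ = (18.27×2.11) × 1.58 = 60.91 m³/s
d₂ = Q/(b₂ V₂) = 60.91/(14.21×2.70) = 1.588 m

1.59 m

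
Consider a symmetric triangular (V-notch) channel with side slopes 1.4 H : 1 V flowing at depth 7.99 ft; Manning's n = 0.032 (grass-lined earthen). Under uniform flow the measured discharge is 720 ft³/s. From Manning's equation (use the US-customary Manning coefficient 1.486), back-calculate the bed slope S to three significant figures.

A = z·y² = 1.4×7.99² = 89.38 ft²
P = 2y√(1+z²) = 2×7.99×√(1+1.4²) = 27.49 ft
R = A/P = 89.38/27.49 = 3.251 ft
S = (Q·n / (1.486·A·R^(2/3)))² = (720×0.032 / (1.486×89.38×2.194))² = 0.006249

0.00625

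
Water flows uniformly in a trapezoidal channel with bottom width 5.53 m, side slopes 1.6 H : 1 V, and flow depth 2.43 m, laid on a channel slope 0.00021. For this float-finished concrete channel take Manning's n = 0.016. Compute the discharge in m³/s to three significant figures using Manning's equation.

27.8 m³/s

A = (b + z·y)·y = (5.53 + 1.6×2.43)×2.43 = 22.89 m²
P = b + 2y√(1+z²) = 5.53 + 2×2.43×√(1+1.6²) = 14.70 m
R = A/P = 22.89/14.70 = 1.557 m
Q = (1/n)·A·R^(2/3)·S^(1/2) = (1/0.016) × 22.89 × 1.557^(2/3) × 0.00021^(1/2) = 27.84 m³/s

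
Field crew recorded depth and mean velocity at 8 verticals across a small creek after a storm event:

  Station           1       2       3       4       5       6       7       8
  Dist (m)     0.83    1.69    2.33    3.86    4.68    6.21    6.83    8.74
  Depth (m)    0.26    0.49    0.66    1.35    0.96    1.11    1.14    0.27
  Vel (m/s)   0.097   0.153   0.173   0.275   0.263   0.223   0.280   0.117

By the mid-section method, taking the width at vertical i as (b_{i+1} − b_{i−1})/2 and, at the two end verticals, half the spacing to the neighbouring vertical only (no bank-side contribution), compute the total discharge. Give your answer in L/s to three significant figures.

1620 L/s

w_1 = (1.69 − 0.83)/2 = 0.43 m; q_1 = 0.097 × 0.26 × 0.43 = 0.01084 m³/s
w_2 = (2.33 − 0.83)/2 = 0.75 m; q_2 = 0.153 × 0.49 × 0.75 = 0.05623 m³/s
w_3 = (3.86 − 1.69)/2 = 1.085 m; q_3 = 0.173 × 0.66 × 1.085 = 0.1239 m³/s
w_4 = (4.68 − 2.33)/2 = 1.175 m; q_4 = 0.275 × 1.35 × 1.175 = 0.4362 m³/s
w_5 = (6.21 − 3.86)/2 = 1.175 m; q_5 = 0.263 × 0.96 × 1.175 = 0.2967 m³/s
w_6 = (6.83 − 4.68)/2 = 1.075 m; q_6 = 0.223 × 1.11 × 1.075 = 0.2661 m³/s
w_7 = (8.74 − 6.21)/2 = 1.265 m; q_7 = 0.280 × 1.14 × 1.265 = 0.4038 m³/s
w_8 = (8.74 − 6.83)/2 = 0.955 m; q_8 = 0.117 × 0.27 × 0.955 = 0.03017 m³/s
Q = Σ qᵢ = 1.624 m³/s
= 1.624 × 1000 = 1624 L/s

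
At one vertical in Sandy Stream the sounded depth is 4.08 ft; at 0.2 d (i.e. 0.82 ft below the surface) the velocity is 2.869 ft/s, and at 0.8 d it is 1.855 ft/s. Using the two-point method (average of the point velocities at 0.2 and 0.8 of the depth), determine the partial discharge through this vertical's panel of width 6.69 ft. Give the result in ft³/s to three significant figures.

v̄ = (2.869 + 1.855) / 2 = 2.362 ft/s
q = v̄ × d × w = 2.362 × 4.08 × 6.69 = 64.47 ft³/s

64.5 ft³/s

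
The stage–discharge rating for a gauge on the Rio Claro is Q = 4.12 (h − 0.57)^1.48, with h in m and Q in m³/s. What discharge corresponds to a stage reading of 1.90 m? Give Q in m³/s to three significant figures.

Q = 4.12 × (1.90 − 0.57)^1.48 = 4.12 × 1.33^1.48 = 6.283 m³/s

6.28 m³/s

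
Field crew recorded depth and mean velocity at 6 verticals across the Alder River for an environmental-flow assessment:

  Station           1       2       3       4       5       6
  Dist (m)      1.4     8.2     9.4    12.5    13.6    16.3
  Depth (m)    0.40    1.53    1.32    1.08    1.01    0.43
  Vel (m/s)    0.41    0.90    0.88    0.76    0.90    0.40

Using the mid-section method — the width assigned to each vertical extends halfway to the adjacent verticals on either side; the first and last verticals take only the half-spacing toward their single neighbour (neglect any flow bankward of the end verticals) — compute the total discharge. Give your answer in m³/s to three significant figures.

w_1 = (8.2 − 1.4)/2 = 3.4 m; q_1 = 0.41 × 0.40 × 3.4 = 0.5576 m³/s
w_2 = (9.4 − 1.4)/2 = 4 m; q_2 = 0.90 × 1.53 × 4 = 5.508 m³/s
w_3 = (12.5 − 8.2)/2 = 2.15 m; q_3 = 0.88 × 1.32 × 2.15 = 2.497 m³/s
w_4 = (13.6 − 9.4)/2 = 2.1 m; q_4 = 0.76 × 1.08 × 2.1 = 1.724 m³/s
w_5 = (16.3 − 12.5)/2 = 1.9 m; q_5 = 0.90 × 1.01 × 1.9 = 1.727 m³/s
w_6 = (16.3 − 13.6)/2 = 1.35 m; q_6 = 0.40 × 0.43 × 1.35 = 0.2322 m³/s
Q = Σ qᵢ = 12.25 m³/s

12.2 m³/s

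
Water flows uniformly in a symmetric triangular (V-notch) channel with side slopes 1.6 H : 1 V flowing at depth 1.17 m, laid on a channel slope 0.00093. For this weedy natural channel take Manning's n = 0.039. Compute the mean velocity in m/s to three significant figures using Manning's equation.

A = z·y² = 1.6×1.17² = 2.190 m²
P = 2y√(1+z²) = 2×1.17×√(1+1.6²) = 4.415 m
R = A/P = 2.190/4.415 = 0.4961 m
Q = (1/n)·A·R^(2/3)·S^(1/2) = (1/0.039) × 2.190 × 0.4961^(2/3) × 0.00093^(1/2) = 1.073 m³/s
V = Q/A = 1.073/2.190 = 0.4900 m/s

0.490 m/s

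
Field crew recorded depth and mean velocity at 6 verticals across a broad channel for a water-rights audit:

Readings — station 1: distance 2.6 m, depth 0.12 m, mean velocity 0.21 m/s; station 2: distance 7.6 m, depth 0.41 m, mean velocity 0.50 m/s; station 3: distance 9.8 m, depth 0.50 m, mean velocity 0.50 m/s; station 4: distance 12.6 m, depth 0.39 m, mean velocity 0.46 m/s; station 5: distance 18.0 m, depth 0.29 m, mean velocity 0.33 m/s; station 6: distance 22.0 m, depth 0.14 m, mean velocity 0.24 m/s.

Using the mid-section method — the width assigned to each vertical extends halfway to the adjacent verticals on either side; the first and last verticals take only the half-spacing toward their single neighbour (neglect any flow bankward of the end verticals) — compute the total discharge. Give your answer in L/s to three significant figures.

2680 L/s

w_1 = (7.6 − 2.6)/2 = 2.5 m; q_1 = 0.21 × 0.12 × 2.5 = 0.06300 m³/s
w_2 = (9.8 − 2.6)/2 = 3.6 m; q_2 = 0.50 × 0.41 × 3.6 = 0.7380 m³/s
w_3 = (12.6 − 7.6)/2 = 2.5 m; q_3 = 0.50 × 0.50 × 2.5 = 0.6250 m³/s
w_4 = (18.0 − 9.8)/2 = 4.1 m; q_4 = 0.46 × 0.39 × 4.1 = 0.7355 m³/s
w_5 = (22.0 − 12.6)/2 = 4.7 m; q_5 = 0.33 × 0.29 × 4.7 = 0.4498 m³/s
w_6 = (22.0 − 18.0)/2 = 2 m; q_6 = 0.24 × 0.14 × 2 = 0.06720 m³/s
Q = Σ qᵢ = 2.679 m³/s
= 2.679 × 1000 = 2679 L/s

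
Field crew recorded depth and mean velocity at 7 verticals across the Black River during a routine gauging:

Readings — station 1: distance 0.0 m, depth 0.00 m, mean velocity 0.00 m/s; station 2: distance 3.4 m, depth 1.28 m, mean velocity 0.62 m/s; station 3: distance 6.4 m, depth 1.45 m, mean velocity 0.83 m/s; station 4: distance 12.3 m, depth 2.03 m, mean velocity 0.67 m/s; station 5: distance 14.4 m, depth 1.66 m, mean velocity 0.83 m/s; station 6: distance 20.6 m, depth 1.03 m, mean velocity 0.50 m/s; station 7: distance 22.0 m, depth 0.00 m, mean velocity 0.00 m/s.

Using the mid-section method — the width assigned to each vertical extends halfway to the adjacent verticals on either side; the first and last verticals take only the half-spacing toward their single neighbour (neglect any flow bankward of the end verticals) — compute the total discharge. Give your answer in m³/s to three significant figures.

w_2 = (6.4 − 0.0)/2 = 3.2 m; q_2 = 0.62 × 1.28 × 3.2 = 2.540 m³/s
w_3 = (12.3 − 3.4)/2 = 4.45 m; q_3 = 0.83 × 1.45 × 4.45 = 5.356 m³/s
w_4 = (14.4 − 6.4)/2 = 4 m; q_4 = 0.67 × 2.03 × 4 = 5.440 m³/s
w_5 = (20.6 − 12.3)/2 = 4.15 m; q_5 = 0.83 × 1.66 × 4.15 = 5.718 m³/s
w_6 = (22.0 − 14.4)/2 = 3.8 m; q_6 = 0.50 × 1.03 × 3.8 = 1.957 m³/s
Stations 1, 7 contribute zero (depth or velocity is 0).
Q = Σ qᵢ = 21.01 m³/s

21.0 m³/s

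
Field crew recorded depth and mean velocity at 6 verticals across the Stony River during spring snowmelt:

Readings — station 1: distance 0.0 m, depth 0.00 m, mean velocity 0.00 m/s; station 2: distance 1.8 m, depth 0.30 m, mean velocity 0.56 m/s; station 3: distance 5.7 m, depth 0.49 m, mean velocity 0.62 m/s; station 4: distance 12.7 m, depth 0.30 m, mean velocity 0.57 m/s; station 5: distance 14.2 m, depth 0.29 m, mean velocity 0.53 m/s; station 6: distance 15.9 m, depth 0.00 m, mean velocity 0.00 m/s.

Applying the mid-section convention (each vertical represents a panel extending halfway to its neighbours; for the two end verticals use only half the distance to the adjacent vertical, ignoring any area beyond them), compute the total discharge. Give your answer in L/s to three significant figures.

w_2 = (5.7 − 0.0)/2 = 2.85 m; q_2 = 0.56 × 0.30 × 2.85 = 0.4788 m³/s
w_3 = (12.7 − 1.8)/2 = 5.45 m; q_3 = 0.62 × 0.49 × 5.45 = 1.656 m³/s
w_4 = (14.2 − 5.7)/2 = 4.25 m; q_4 = 0.57 × 0.30 × 4.25 = 0.7268 m³/s
w_5 = (15.9 − 12.7)/2 = 1.6 m; q_5 = 0.53 × 0.29 × 1.6 = 0.2459 m³/s
Stations 1, 6 contribute zero (depth or velocity is 0).
Q = Σ qᵢ = 3.107 m³/s
= 3.107 × 1000 = 3107 L/s

3110 L/s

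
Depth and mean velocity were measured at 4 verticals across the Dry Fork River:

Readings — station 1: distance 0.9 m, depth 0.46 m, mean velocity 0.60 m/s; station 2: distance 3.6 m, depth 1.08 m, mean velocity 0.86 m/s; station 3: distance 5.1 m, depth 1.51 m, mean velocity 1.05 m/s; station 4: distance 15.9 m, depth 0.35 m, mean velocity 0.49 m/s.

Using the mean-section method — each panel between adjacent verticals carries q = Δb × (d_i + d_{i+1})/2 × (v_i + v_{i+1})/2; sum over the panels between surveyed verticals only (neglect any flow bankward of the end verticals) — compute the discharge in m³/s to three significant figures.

11.1 m³/s

Panel 1-2: Δb = 2.7 m, d̄ = (0.46+1.08)/2 = 0.77, v̄ = (0.60+0.86)/2 = 0.73 → q = 2.7×0.77×0.73 = 1.518 m³/s
Panel 2-3: Δb = 1.5 m, d̄ = (1.08+1.51)/2 = 1.295, v̄ = (0.86+1.05)/2 = 0.955 → q = 1.5×1.295×0.955 = 1.855 m³/s
Panel 3-4: Δb = 10.8 m, d̄ = (1.51+0.35)/2 = 0.93, v̄ = (1.05+0.49)/2 = 0.77 → q = 10.8×0.93×0.77 = 7.734 m³/s
Q = Σ q = 11.11 m³/s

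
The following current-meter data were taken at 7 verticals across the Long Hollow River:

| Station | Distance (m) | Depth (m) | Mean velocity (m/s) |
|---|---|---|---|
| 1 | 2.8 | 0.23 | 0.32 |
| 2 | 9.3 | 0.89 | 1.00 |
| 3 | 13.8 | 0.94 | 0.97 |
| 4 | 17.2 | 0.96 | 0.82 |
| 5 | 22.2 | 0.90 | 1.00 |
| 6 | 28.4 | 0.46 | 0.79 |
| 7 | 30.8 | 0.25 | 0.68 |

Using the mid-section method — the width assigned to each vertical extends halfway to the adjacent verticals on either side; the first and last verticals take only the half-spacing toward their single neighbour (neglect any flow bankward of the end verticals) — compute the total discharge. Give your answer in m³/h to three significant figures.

67900 m³/h

w_1 = (9.3 − 2.8)/2 = 3.25 m; q_1 = 0.32 × 0.23 × 3.25 = 0.2392 m³/s
w_2 = (13.8 − 2.8)/2 = 5.5 m; q_2 = 1.00 × 0.89 × 5.5 = 4.895 m³/s
w_3 = (17.2 − 9.3)/2 = 3.95 m; q_3 = 0.97 × 0.94 × 3.95 = 3.602 m³/s
w_4 = (22.2 − 13.8)/2 = 4.2 m; q_4 = 0.82 × 0.96 × 4.2 = 3.306 m³/s
w_5 = (28.4 − 17.2)/2 = 5.6 m; q_5 = 1.00 × 0.90 × 5.6 = 5.040 m³/s
w_6 = (30.8 − 22.2)/2 = 4.3 m; q_6 = 0.79 × 0.46 × 4.3 = 1.563 m³/s
w_7 = (30.8 − 28.4)/2 = 1.2 m; q_7 = 0.68 × 0.25 × 1.2 = 0.2040 m³/s
Q = Σ qᵢ = 18.85 m³/s
= 18.85 × 3600 = 67860 m³/h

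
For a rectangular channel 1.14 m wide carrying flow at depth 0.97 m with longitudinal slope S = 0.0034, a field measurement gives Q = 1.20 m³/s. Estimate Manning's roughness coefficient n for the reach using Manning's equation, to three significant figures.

A = b·y = 1.14 × 0.97 = 1.106 m²
P = b + 2y = 1.14 + 2×0.97 = 3.080 m
R = A/P = 1.106/3.080 = 0.3590 m
n = (1/Q)·A·R^(2/3)·S^(1/2) = (1/1.20) × 1.106 × 0.5051 × 0.05831 = 0.02714

0.0271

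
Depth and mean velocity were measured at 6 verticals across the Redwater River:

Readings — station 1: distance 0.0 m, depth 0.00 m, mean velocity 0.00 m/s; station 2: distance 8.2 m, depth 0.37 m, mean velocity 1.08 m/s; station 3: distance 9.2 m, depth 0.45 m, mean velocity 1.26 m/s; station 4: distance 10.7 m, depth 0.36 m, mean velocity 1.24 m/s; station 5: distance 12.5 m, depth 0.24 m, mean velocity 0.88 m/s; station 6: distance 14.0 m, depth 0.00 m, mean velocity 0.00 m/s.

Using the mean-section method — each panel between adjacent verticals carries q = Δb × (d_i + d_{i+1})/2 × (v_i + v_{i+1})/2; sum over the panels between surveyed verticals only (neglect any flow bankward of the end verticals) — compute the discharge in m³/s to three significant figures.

Panel 1-2: Δb = 8.2 m, d̄ = (0.00+0.37)/2 = 0.185, v̄ = (0.00+1.08)/2 = 0.54 → q = 8.2×0.185×0.54 = 0.8192 m³/s
Panel 2-3: Δb = 1 m, d̄ = (0.37+0.45)/2 = 0.41, v̄ = (1.08+1.26)/2 = 1.17 → q = 1×0.41×1.17 = 0.4797 m³/s
Panel 3-4: Δb = 1.5 m, d̄ = (0.45+0.36)/2 = 0.405, v̄ = (1.26+1.24)/2 = 1.25 → q = 1.5×0.405×1.25 = 0.7594 m³/s
Panel 4-5: Δb = 1.8 m, d̄ = (0.36+0.24)/2 = 0.3, v̄ = (1.24+0.88)/2 = 1.06 → q = 1.8×0.3×1.06 = 0.5724 m³/s
Panel 5-6: Δb = 1.5 m, d̄ = (0.24+0.00)/2 = 0.12, v̄ = (0.88+0.00)/2 = 0.44 → q = 1.5×0.12×0.44 = 0.07920 m³/s
Q = Σ q = 2.710 m³/s

2.71 m³/s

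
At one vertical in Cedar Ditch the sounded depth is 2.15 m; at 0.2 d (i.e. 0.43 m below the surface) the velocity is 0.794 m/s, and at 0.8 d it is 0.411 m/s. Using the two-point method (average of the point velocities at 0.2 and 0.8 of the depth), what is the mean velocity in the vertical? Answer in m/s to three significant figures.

v̄ = (0.794 + 0.411) / 2 = 0.6025 m/s

0.603 m/s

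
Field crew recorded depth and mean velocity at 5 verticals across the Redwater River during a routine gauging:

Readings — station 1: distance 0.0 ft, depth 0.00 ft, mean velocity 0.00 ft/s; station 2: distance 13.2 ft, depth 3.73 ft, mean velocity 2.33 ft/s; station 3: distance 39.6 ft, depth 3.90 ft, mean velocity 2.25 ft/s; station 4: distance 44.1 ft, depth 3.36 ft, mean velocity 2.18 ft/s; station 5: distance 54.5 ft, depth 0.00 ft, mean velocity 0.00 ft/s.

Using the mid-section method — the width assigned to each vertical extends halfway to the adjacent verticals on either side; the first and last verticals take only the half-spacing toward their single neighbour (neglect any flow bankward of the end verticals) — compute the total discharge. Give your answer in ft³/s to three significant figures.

362 ft³/s

w_2 = (39.6 − 0.0)/2 = 19.8 ft; q_2 = 2.33 × 3.73 × 19.8 = 172.1 ft³/s
w_3 = (44.1 − 13.2)/2 = 15.45 ft; q_3 = 2.25 × 3.90 × 15.45 = 135.6 ft³/s
w_4 = (54.5 − 39.6)/2 = 7.45 ft; q_4 = 2.18 × 3.36 × 7.45 = 54.57 ft³/s
Stations 1, 5 contribute zero (depth or velocity is 0).
Q = Σ qᵢ = 362.2 ft³/s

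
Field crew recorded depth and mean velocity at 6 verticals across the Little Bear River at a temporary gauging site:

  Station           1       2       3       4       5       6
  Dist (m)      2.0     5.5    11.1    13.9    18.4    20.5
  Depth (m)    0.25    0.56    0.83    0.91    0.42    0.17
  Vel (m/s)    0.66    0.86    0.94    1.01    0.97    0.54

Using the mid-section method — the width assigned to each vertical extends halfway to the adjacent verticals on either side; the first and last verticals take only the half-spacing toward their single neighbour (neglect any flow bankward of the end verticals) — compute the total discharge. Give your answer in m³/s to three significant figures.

10.6 m³/s

w_1 = (5.5 − 2.0)/2 = 1.75 m; q_1 = 0.66 × 0.25 × 1.75 = 0.2888 m³/s
w_2 = (11.1 − 2.0)/2 = 4.55 m; q_2 = 0.86 × 0.56 × 4.55 = 2.191 m³/s
w_3 = (13.9 − 5.5)/2 = 4.2 m; q_3 = 0.94 × 0.83 × 4.2 = 3.277 m³/s
w_4 = (18.4 − 11.1)/2 = 3.65 m; q_4 = 1.01 × 0.91 × 3.65 = 3.355 m³/s
w_5 = (20.5 − 13.9)/2 = 3.3 m; q_5 = 0.97 × 0.42 × 3.3 = 1.344 m³/s
w_6 = (20.5 − 18.4)/2 = 1.05 m; q_6 = 0.54 × 0.17 × 1.05 = 0.09639 m³/s
Q = Σ qᵢ = 10.55 m³/s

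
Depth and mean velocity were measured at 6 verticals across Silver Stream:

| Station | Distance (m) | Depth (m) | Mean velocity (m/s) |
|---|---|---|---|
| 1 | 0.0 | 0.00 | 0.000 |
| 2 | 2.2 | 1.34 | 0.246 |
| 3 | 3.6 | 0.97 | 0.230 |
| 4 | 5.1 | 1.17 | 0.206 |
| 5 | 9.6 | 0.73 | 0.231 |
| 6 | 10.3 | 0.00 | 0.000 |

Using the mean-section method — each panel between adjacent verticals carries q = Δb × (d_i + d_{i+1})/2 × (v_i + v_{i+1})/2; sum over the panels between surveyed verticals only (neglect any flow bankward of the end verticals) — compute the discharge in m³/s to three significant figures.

1.88 m³/s

Panel 1-2: Δb = 2.2 m, d̄ = (0.00+1.34)/2 = 0.67, v̄ = (0.000+0.246)/2 = 0.123 → q = 2.2×0.67×0.123 = 0.1813 m³/s
Panel 2-3: Δb = 1.4 m, d̄ = (1.34+0.97)/2 = 1.155, v̄ = (0.246+0.230)/2 = 0.238 → q = 1.4×1.155×0.238 = 0.3848 m³/s
Panel 3-4: Δb = 1.5 m, d̄ = (0.97+1.17)/2 = 1.07, v̄ = (0.230+0.206)/2 = 0.218 → q = 1.5×1.07×0.218 = 0.3499 m³/s
Panel 4-5: Δb = 4.5 m, d̄ = (1.17+0.73)/2 = 0.95, v̄ = (0.206+0.231)/2 = 0.2185 → q = 4.5×0.95×0.2185 = 0.9341 m³/s
Panel 5-6: Δb = 0.7 m, d̄ = (0.73+0.00)/2 = 0.365, v̄ = (0.231+0.000)/2 = 0.1155 → q = 0.7×0.365×0.1155 = 0.02951 m³/s
Q = Σ q = 1.880 m³/s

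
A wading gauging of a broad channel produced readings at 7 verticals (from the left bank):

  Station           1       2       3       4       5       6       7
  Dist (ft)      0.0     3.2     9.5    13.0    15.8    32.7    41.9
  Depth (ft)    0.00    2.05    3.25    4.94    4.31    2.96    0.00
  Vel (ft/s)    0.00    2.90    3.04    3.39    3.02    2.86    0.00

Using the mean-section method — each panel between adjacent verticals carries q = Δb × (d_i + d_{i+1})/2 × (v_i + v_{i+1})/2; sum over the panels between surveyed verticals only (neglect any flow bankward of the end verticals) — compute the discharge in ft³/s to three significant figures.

342 ft³/s

Panel 1-2: Δb = 3.2 ft, d̄ = (0.00+2.05)/2 = 1.025, v̄ = (0.00+2.90)/2 = 1.45 → q = 3.2×1.025×1.45 = 4.756 ft³/s
Panel 2-3: Δb = 6.3 ft, d̄ = (2.05+3.25)/2 = 2.65, v̄ = (2.90+3.04)/2 = 2.97 → q = 6.3×2.65×2.97 = 49.58 ft³/s
Panel 3-4: Δb = 3.5 ft, d̄ = (3.25+4.94)/2 = 4.095, v̄ = (3.04+3.39)/2 = 3.215 → q = 3.5×4.095×3.215 = 46.08 ft³/s
Panel 4-5: Δb = 2.8 ft, d̄ = (4.94+4.31)/2 = 4.625, v̄ = (3.39+3.02)/2 = 3.205 → q = 2.8×4.625×3.205 = 41.50 ft³/s
Panel 5-6: Δb = 16.9 ft, d̄ = (4.31+2.96)/2 = 3.635, v̄ = (3.02+2.86)/2 = 2.94 → q = 16.9×3.635×2.94 = 180.6 ft³/s
Panel 6-7: Δb = 9.2 ft, d̄ = (2.96+0.00)/2 = 1.48, v̄ = (2.86+0.00)/2 = 1.43 → q = 9.2×1.48×1.43 = 19.47 ft³/s
Q = Σ q = 342.0 ft³/s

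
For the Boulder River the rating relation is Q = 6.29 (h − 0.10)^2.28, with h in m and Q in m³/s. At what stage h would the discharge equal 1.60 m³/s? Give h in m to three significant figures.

0.649 m

h − h₀ = (Q/C)^(1/b) = (1.60/6.29)^(1/2.28) = 0.5486 m
h = 0.10 + 0.5486 = 0.6486 m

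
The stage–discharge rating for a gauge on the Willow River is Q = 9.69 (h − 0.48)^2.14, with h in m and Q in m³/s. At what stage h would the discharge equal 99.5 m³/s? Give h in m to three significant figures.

3.45 m

h − h₀ = (Q/C)^(1/b) = (99.5/9.69)^(1/2.14) = 2.969 m
h = 0.48 + 2.969 = 3.449 m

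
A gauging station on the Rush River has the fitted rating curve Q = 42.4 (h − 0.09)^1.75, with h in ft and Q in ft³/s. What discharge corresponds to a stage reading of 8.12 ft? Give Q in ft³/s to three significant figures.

1620 ft³/s

Q = 42.4 × (8.12 − 0.09)^1.75 = 42.4 × 8.03^1.75 = 1624 ft³/s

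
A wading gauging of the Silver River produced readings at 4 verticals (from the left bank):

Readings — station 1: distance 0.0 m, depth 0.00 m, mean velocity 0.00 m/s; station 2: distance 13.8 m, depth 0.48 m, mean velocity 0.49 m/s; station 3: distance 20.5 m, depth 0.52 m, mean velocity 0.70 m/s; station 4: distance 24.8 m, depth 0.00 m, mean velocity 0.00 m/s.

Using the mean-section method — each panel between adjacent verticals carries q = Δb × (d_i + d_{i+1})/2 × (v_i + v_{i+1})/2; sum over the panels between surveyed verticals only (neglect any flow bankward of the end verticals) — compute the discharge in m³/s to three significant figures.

3.20 m³/s

Panel 1-2: Δb = 13.8 m, d̄ = (0.00+0.48)/2 = 0.24, v̄ = (0.00+0.49)/2 = 0.245 → q = 13.8×0.24×0.245 = 0.8114 m³/s
Panel 2-3: Δb = 6.7 m, d̄ = (0.48+0.52)/2 = 0.5, v̄ = (0.49+0.70)/2 = 0.595 → q = 6.7×0.5×0.595 = 1.993 m³/s
Panel 3-4: Δb = 4.3 m, d̄ = (0.52+0.00)/2 = 0.26, v̄ = (0.70+0.00)/2 = 0.35 → q = 4.3×0.26×0.35 = 0.3913 m³/s
Q = Σ q = 3.196 m³/s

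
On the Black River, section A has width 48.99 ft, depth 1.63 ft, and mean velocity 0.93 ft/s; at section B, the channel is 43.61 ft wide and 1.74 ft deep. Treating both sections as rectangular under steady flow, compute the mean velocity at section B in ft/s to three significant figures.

Q = A₁V₁ = (48.99×1.63) × 0.93 = 74.26 ft³/s
A₂ = 43.61 × 1.74 = 75.88 ft²
V₂ = Q/A₂ = 74.26/75.88 = 0.9787 ft/s

0.979 ft/s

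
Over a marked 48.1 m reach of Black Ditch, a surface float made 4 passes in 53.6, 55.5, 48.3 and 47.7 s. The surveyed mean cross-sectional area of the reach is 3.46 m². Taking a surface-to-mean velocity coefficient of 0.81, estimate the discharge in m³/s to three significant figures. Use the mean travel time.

t̄ = (53.6 + 55.5 + 48.3 + 47.7) / 4 = 51.275 s
v_surface = L / t̄ = 48.1 / 51.275 = 0.9381 m/s
v_mean = 0.81 × 0.9381 = 0.7598 m/s
Q = A × v_mean = 3.46 × 0.7598 = 2.629 m³/s

2.63 m³/s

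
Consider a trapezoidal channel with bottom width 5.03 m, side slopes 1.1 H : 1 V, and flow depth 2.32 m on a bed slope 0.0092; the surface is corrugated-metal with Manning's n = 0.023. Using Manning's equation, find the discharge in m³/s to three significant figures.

A = (b + z·y)·y = (5.03 + 1.1×2.32)×2.32 = 17.59 m²
P = b + 2y√(1+z²) = 5.03 + 2×2.32×√(1+1.1²) = 11.93 m
R = A/P = 17.59/11.93 = 1.475 m
Q = (1/n)·A·R^(2/3)·S^(1/2) = (1/0.023) × 17.59 × 1.475^(2/3) × 0.0092^(1/2) = 95.04 m³/s

95.0 m³/s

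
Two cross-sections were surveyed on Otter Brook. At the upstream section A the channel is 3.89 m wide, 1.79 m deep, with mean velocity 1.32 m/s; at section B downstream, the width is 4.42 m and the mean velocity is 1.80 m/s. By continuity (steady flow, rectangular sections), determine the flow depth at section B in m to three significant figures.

1.16 m

Q = A₁V₁ = (3.89×1.79) × 1.32 = 9.191 m³/s
d₂ = Q/(b₂ V₂) = 9.191/(4.42×1.80) = 1.155 m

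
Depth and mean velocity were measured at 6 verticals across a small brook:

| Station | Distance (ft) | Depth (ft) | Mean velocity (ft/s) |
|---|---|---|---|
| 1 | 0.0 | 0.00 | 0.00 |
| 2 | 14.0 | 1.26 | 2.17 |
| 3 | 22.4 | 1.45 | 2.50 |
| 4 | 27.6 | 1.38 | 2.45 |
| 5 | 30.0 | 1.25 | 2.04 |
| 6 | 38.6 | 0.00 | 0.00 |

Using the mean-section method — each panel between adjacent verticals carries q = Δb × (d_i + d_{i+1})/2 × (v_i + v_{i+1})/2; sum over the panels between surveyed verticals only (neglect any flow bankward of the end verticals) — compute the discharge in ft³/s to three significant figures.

66.9 ft³/s

Panel 1-2: Δb = 14 ft, d̄ = (0.00+1.26)/2 = 0.63, v̄ = (0.00+2.17)/2 = 1.085 → q = 14×0.63×1.085 = 9.570 ft³/s
Panel 2-3: Δb = 8.4 ft, d̄ = (1.26+1.45)/2 = 1.355, v̄ = (2.17+2.50)/2 = 2.335 → q = 8.4×1.355×2.335 = 26.58 ft³/s
Panel 3-4: Δb = 5.2 ft, d̄ = (1.45+1.38)/2 = 1.415, v̄ = (2.50+2.45)/2 = 2.475 → q = 5.2×1.415×2.475 = 18.21 ft³/s
Panel 4-5: Δb = 2.4 ft, d̄ = (1.38+1.25)/2 = 1.315, v̄ = (2.45+2.04)/2 = 2.245 → q = 2.4×1.315×2.245 = 7.085 ft³/s
Panel 5-6: Δb = 8.6 ft, d̄ = (1.25+0.00)/2 = 0.625, v̄ = (2.04+0.00)/2 = 1.02 → q = 8.6×0.625×1.02 = 5.483 ft³/s
Q = Σ q = 66.93 ft³/s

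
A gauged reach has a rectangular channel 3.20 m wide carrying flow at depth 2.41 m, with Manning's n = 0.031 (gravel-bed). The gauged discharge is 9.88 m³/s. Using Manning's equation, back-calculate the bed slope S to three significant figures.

0.00166

A = b·y = 3.20 × 2.41 = 7.712 m²
P = b + 2y = 3.20 + 2×2.41 = 8.020 m
R = A/P = 7.712/8.020 = 0.9616 m
S = (Q·n / (1·A·R^(2/3)))² = (9.88×0.031 / (1×7.712×0.9742))² = 0.001662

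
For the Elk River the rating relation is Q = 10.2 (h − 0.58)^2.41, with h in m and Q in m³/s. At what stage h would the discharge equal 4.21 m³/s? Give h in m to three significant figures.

h − h₀ = (Q/C)^(1/b) = (4.21/10.2)^(1/2.41) = 0.6927 m
h = 0.58 + 0.6927 = 1.273 m

1.27 m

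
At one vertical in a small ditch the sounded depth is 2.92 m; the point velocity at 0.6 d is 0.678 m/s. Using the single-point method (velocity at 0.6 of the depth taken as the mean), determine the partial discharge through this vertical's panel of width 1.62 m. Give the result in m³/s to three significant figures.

3.21 m³/s

v̄ = v₀.₆ = 0.678 m/s
q = v̄ × d × w = 0.6780 × 2.92 × 1.62 = 3.207 m³/s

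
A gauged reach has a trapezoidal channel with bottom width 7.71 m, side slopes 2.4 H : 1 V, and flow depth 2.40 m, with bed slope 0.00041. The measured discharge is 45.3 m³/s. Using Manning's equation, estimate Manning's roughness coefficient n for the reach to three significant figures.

0.0198

A = (b + z·y)·y = (7.71 + 2.4×2.40)×2.40 = 32.33 m²
P = b + 2y√(1+z²) = 7.71 + 2×2.40×√(1+2.4²) = 20.19 m
R = A/P = 32.33/20.19 = 1.601 m
n = (1/Q)·A·R^(2/3)·S^(1/2) = (1/45.3) × 32.33 × 1.369 × 0.02025 = 0.01978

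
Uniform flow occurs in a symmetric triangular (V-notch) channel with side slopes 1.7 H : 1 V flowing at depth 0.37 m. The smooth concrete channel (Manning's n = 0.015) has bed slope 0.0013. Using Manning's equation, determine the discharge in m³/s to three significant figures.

0.164 m³/s

A = z·y² = 1.7×0.37² = 0.2327 m²
P = 2y√(1+z²) = 2×0.37×√(1+1.7²) = 1.460 m
R = A/P = 0.2327/1.460 = 0.1595 m
Q = (1/n)·A·R^(2/3)·S^(1/2) = (1/0.015) × 0.2327 × 0.1595^(2/3) × 0.0013^(1/2) = 0.1645 m³/s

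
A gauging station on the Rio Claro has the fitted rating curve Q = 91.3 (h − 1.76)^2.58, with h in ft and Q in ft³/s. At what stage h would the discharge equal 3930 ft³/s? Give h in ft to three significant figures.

6.06 ft

h − h₀ = (Q/C)^(1/b) = (3930/91.3)^(1/2.58) = 4.298 ft
h = 1.76 + 4.298 = 6.058 ft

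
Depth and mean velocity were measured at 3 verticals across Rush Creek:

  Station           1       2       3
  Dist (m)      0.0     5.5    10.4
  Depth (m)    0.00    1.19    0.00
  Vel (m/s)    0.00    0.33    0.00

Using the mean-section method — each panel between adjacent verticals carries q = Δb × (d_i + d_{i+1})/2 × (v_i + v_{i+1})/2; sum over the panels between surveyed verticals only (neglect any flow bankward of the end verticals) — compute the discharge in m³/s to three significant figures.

1.02 m³/s

Panel 1-2: Δb = 5.5 m, d̄ = (0.00+1.19)/2 = 0.595, v̄ = (0.00+0.33)/2 = 0.165 → q = 5.5×0.595×0.165 = 0.5400 m³/s
Panel 2-3: Δb = 4.9 m, d̄ = (1.19+0.00)/2 = 0.595, v̄ = (0.33+0.00)/2 = 0.165 → q = 4.9×0.595×0.165 = 0.4811 m³/s
Q = Σ q = 1.021 m³/s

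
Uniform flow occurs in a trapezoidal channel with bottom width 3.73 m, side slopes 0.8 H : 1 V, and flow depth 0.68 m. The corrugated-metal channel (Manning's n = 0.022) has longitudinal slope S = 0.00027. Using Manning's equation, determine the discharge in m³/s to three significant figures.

A = (b + z·y)·y = (3.73 + 0.8×0.68)×0.68 = 2.906 m²
P = b + 2y√(1+z²) = 3.73 + 2×0.68×√(1+0.8²) = 5.472 m
R = A/P = 2.906/5.472 = 0.5312 m
Q = (1/n)·A·R^(2/3)·S^(1/2) = (1/0.022) × 2.906 × 0.5312^(2/3) × 0.00027^(1/2) = 1.424 m³/s

1.42 m³/s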